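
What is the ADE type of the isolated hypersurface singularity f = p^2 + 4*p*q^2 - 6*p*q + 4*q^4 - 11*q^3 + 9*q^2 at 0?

A2

The Hessian of f at 0 has rank 1. Corank 1: A-series; mu = 2 gives A_2.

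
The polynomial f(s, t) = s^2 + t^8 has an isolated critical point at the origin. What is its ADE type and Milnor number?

The Hessian of f at 0 has rank 1. Corank 1: A-series; mu = 7 gives A_7.

Type A_7, Milnor number mu = 7.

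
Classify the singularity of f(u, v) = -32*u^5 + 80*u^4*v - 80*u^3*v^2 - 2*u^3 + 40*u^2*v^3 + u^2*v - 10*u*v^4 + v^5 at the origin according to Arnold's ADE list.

The Hessian of f at 0 is [[0, 0], [0, 0]] with rank 0, so corank 2. A Groebner basis of the Jacobian ideal J(f) in C{u,v} is {u*v/10 + v^4, u*v^2, u^2 - u*v/2}; counting standard monomials gives mu = 6. Corank 2; j^3 = -u^2*(2*u - v) has shape L^2 M (L != M), so D-series; mu = 6 gives D_6.

D_6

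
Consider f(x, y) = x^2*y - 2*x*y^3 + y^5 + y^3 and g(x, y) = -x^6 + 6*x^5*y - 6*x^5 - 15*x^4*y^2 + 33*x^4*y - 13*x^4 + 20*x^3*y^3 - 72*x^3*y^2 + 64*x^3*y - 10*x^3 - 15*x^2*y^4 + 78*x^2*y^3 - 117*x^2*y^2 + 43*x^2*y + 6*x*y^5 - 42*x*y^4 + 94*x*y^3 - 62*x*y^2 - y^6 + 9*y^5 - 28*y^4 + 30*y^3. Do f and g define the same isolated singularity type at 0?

Yes.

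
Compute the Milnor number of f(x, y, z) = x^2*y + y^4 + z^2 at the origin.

5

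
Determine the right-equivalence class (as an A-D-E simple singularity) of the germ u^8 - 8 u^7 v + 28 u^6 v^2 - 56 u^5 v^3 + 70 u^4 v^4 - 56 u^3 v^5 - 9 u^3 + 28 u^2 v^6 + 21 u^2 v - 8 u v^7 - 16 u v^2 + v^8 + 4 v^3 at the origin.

The Hessian of f at 0 is [[0, 0], [0, 0]] with rank 0, so corank 2. A Groebner basis of the Jacobian ideal J(f) in C{u,v} is {6561*u*v/8 + v^7 - 2187*v^2/4, u*v^2 - 2*v^3/3, u^2 - 5*u*v/3 + 2*v^2/3}; counting standard monomials gives mu = 9. Corank 2; j^3 = -(u - v)*(3*u - 2*v)^2 has shape L^2 M (L != M), so D-series; mu = 9 gives D_9.

D9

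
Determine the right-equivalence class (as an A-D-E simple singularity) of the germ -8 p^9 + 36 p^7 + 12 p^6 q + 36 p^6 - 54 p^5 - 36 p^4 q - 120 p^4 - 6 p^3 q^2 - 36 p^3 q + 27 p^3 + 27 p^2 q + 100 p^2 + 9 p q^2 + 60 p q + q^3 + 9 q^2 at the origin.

A_2

The Hessian of f at 0 is [[200, 60], [60, 18]] with rank 1, so corank 1. A Groebner basis of the Jacobian ideal J(f) in C{p,q} is {q^2, p + 3*q/10}; counting standard monomials gives mu = 2. Corank 1: A-series; mu = 2 gives A_2.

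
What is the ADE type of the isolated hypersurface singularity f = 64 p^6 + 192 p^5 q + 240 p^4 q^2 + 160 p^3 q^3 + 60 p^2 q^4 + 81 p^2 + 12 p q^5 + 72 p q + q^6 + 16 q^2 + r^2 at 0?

A5

The Hessian of f at 0 has rank 2. Corank 1: A-series; mu = 5 gives A_5.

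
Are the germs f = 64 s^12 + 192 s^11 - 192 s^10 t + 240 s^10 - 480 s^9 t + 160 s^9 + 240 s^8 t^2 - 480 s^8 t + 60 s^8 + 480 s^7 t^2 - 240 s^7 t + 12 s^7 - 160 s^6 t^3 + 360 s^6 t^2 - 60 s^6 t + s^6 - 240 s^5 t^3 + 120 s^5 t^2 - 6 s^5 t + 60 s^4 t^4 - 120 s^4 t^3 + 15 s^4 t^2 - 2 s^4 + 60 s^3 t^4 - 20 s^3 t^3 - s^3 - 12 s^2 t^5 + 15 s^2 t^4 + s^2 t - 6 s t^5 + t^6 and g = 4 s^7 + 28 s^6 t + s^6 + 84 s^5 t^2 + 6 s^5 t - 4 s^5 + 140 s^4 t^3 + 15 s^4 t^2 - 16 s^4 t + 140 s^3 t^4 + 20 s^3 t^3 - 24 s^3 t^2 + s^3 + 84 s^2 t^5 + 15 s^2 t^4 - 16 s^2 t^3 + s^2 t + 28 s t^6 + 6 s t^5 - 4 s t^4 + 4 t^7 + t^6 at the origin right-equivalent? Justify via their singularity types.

Yes.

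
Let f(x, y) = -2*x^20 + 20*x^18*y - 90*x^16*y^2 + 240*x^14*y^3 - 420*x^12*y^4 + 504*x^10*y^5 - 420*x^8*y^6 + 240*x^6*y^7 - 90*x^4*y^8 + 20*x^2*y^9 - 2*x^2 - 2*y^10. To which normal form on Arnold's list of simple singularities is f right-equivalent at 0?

The Hessian of f at 0 has rank 1. Corank 1: A-series; mu = 9 gives A_9.

A_9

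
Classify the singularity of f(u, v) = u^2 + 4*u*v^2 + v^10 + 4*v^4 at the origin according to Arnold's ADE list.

A_{9}

The Hessian of f at 0 has rank 1. Corank 1: A-series; mu = 9 gives A_9.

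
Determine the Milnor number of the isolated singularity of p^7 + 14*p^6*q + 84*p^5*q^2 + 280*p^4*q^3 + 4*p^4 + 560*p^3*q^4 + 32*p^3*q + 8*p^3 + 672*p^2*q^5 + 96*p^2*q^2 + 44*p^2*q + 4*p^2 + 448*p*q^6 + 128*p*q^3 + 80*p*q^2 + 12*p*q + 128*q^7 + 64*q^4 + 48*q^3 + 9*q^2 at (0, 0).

6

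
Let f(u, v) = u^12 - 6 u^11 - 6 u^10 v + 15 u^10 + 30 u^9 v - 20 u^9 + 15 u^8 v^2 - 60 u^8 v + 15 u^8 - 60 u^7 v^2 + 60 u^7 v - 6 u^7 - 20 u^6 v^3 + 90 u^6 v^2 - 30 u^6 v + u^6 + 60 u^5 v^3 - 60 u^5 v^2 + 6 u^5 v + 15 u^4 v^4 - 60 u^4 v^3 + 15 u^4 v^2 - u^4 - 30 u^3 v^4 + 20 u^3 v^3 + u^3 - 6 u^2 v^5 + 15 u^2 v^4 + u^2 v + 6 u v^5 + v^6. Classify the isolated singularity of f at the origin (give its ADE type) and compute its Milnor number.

Type D_{7}, Milnor number mu = 7.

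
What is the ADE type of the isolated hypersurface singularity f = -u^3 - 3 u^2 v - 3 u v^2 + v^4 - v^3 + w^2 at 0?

E6

The Hessian of f at 0 has rank 1. Corank 2; j^3 = -(u + v)^3 is a perfect cube, so E-series; the 4-jet and mu = 6 give E_6.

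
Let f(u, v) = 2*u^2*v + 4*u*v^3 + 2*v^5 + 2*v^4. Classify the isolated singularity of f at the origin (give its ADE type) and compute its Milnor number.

Type D_{5}, Milnor number mu = 5.

The Hessian of f at 0 is [[0, 0], [0, 0]] with rank 0, so corank 2. A Groebner basis of the Jacobian ideal J(f) in C{u,v} is {u*v^2, u*v + v^3, u^2 - 4*u*v}; counting standard monomials gives mu = 5. Corank 2; j^3 = 2*u^2*v has shape L^2 M (L != M), so D-series; mu = 5 gives D_5.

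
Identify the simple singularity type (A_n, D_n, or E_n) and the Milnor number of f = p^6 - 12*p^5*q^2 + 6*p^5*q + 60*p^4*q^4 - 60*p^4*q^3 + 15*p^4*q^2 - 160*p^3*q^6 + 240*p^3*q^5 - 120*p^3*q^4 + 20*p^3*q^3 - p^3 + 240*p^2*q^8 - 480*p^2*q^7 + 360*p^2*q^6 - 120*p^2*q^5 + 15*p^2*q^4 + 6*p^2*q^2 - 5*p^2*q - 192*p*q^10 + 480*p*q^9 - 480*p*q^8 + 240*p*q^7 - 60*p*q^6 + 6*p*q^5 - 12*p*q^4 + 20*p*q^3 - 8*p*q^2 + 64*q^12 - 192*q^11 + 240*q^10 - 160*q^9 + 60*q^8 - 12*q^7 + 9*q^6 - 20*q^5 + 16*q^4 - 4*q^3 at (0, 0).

Type D_{7}, Milnor number mu = 7.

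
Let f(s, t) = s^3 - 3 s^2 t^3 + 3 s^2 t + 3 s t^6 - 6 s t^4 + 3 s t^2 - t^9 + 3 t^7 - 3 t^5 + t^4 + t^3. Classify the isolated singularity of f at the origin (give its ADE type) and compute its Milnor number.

Type E_6, Milnor number mu = 6.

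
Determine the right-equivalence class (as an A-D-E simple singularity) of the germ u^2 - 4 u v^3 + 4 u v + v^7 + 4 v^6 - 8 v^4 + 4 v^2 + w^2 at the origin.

A_6

The Hessian of f at 0 has rank 2. Corank 1: A-series; mu = 6 gives A_6.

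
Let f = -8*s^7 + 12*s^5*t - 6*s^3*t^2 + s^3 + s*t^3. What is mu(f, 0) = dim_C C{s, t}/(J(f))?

7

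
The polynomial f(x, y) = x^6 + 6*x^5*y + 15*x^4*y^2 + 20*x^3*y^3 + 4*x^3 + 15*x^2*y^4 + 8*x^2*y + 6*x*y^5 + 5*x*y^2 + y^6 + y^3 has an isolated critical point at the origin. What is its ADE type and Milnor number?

Type D_{7}, Milnor number mu = 7.

The Hessian of f at 0 is [[0, 0], [0, 0]] with rank 0, so corank 2. A Groebner basis of the Jacobian ideal J(f) in C{x,y} is {-32*x*y/3 + y^5 - 16*y^2/3, x*y^2 + y^3/2, x^2 + 3*x*y/2 + y^2/2}; counting standard monomials gives mu = 7. Corank 2; j^3 = (x + y)*(2*x + y)^2 has shape L^2 M (L != M), so D-series; mu = 7 gives D_7.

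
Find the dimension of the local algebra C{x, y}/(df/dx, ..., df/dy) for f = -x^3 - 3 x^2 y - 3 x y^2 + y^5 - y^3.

The Hessian of f at 0 has rank 0. Corank 2; j^3 = -(x + y)^3 is a perfect cube, so E-series; the 5-jet and mu = 8 give E_8.

8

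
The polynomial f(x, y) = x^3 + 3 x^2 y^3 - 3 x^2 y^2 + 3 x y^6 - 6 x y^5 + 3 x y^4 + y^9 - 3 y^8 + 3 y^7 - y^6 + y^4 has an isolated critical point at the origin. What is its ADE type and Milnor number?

The Hessian of f at 0 is [[0, 0], [0, 0]] with rank 0, so corank 2. A Groebner basis of the Jacobian ideal J(f) in C{x,y} is {x^3, x^2*y, -x^2/2 + x*y^2, y^3}; counting standard monomials gives mu = 6. Corank 2; j^3 = x^3 is a perfect cube, so E-series; the 4-jet and mu = 6 give E_6.

Type E6, Milnor number mu = 6.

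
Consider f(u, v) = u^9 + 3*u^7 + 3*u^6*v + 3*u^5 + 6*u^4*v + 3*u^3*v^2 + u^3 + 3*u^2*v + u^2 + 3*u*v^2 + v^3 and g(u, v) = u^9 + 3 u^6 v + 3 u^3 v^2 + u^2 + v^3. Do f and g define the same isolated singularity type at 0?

The Hessian of f at 0 is [[2, 0], [0, 0]] with rank 1, so corank 1. A Groebner basis of the Jacobian ideal J(f) in C{u,v} is {v^2, u}; counting standard monomials gives mu = 2. Corank 1: A-series; mu = 2 gives A_2. The Hessian of g at 0 is [[2, 0], [0, 0]] with rank 1, so corank 1. A Groebner basis of the Jacobian ideal J(g) in C{u,v} is {v^2, u}; counting standard monomials gives mu = 2. Corank 1: A-series; mu = 2 gives A_2. Both have type A_2, hence right-equivalent.

Yes.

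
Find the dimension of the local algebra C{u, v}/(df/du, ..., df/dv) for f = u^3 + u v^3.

7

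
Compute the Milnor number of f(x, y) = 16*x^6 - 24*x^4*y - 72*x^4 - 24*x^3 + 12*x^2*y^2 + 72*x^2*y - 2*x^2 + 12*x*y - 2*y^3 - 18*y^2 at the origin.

2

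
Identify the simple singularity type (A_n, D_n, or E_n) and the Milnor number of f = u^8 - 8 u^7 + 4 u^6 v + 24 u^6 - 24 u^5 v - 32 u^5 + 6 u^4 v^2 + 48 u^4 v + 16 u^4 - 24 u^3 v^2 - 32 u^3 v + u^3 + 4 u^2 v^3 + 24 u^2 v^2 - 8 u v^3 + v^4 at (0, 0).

The Hessian of f at 0 has rank 0. Corank 2; j^3 = u^3 is a perfect cube, so E-series; the 4-jet and mu = 6 give E_6.

Type E_6, Milnor number mu = 6.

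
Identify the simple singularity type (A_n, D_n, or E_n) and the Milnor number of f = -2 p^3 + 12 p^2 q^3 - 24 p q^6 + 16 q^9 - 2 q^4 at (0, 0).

The Hessian of f at 0 is [[0, 0], [0, 0]] with rank 0, so corank 2. A Groebner basis of the Jacobian ideal J(f) in C{p,q} is {q^3, p^2}; counting standard monomials gives mu = 6. Corank 2; j^3 = -2*p^3 is a perfect cube, so E-series; the 4-jet and mu = 6 give E_6.

Type E_{6}, Milnor number mu = 6.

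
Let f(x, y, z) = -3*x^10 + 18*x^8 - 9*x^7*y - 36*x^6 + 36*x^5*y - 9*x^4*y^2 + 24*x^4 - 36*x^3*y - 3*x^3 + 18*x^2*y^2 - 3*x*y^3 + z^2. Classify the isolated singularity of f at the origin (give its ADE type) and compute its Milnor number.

Type E7, Milnor number mu = 7.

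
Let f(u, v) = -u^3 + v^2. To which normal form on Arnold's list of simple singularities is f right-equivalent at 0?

The Hessian of f at 0 is [[0, 0], [0, 2]] with rank 1, so corank 1. A Groebner basis of the Jacobian ideal J(f) in C{u,v} is {u^2, v}; counting standard monomials gives mu = 2. Corank 1: A-series; mu = 2 gives A_2.

A_{2}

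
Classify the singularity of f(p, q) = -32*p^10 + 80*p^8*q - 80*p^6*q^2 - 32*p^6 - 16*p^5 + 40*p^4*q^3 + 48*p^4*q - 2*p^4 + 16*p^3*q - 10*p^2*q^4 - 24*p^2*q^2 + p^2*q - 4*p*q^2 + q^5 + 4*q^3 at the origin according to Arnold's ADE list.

D_{6}

The Hessian of f at 0 has rank 0. Corank 2; j^3 = q*(p - 2*q)^2 has shape L^2 M (L != M), so D-series; mu = 6 gives D_6.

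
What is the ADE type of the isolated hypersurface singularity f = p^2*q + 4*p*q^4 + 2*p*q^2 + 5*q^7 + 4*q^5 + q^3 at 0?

The Hessian of f at 0 is [[0, 0], [0, 0]] with rank 0, so corank 2. A Groebner basis of the Jacobian ideal J(f) in C{p,q} is {-2*p^2/3 + p*q^3 - 11*p*q/6 - 7*q^2/6, p*q/2 + q^4 + q^2/2, p^3 - 3*p*q^2 - 2*q^3, p^2*q + 2*p*q^2 + q^3}; counting standard monomials gives mu = 8. Corank 2; j^3 = q*(p + q)^2 has shape L^2 M (L != M), so D-series; mu = 8 gives D_8.

D_8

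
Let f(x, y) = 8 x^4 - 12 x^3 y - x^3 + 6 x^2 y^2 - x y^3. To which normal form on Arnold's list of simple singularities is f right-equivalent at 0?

E7

The Hessian of f at 0 has rank 0. Corank 2; j^3 = -x^3 is a perfect cube, so E-series; the 4-jet and mu = 7 give E_7.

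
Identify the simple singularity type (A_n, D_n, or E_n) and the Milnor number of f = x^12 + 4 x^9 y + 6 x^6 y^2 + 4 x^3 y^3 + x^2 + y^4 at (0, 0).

Type A3, Milnor number mu = 3.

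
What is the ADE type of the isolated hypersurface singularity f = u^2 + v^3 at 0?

A_{2}

The Hessian of f at 0 is [[2, 0], [0, 0]] with rank 1, so corank 1. A Groebner basis of the Jacobian ideal J(f) in C{u,v} is {v^2, u}; counting standard monomials gives mu = 2. Corank 1: A-series; mu = 2 gives A_2.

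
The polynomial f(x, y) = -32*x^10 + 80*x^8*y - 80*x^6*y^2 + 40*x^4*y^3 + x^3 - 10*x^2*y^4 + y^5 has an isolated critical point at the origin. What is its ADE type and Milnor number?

The Hessian of f at 0 has rank 0. Corank 2; j^3 = x^3 is a perfect cube, so E-series; the 5-jet and mu = 8 give E_8.

Type E_8, Milnor number mu = 8.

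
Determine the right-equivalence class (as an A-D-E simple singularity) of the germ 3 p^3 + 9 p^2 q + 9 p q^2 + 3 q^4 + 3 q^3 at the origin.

The Hessian of f at 0 has rank 0. Corank 2; j^3 = 3*(p + q)^3 is a perfect cube, so E-series; the 4-jet and mu = 6 give E_6.

E_{6}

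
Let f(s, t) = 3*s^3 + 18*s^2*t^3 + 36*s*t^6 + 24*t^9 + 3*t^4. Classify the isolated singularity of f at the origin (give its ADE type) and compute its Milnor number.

Type E6, Milnor number mu = 6.

The Hessian of f at 0 is [[0, 0], [0, 0]] with rank 0, so corank 2. A Groebner basis of the Jacobian ideal J(f) in C{s,t} is {t^3, s^2}; counting standard monomials gives mu = 6. Corank 2; j^3 = 3*s^3 is a perfect cube, so E-series; the 4-jet and mu = 6 give E_6.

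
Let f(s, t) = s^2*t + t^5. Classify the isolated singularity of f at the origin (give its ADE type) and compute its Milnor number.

The Hessian of f at 0 is [[0, 0], [0, 0]] with rank 0, so corank 2. A Groebner basis of the Jacobian ideal J(f) in C{s,t} is {s^2/5 + t^4, s^3, s*t}; counting standard monomials gives mu = 6. Corank 2; j^3 = s^2*t has shape L^2 M (L != M), so D-series; mu = 6 gives D_6.

Type D_{6}, Milnor number mu = 6.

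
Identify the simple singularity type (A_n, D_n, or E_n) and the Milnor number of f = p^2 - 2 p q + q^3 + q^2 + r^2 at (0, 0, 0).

Type A_{2}, Milnor number mu = 2.

The Hessian of f at 0 has rank 2. Corank 1: A-series; mu = 2 gives A_2.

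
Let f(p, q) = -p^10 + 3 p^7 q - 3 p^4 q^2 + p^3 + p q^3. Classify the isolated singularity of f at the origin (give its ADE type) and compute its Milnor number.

Type E_{7}, Milnor number mu = 7.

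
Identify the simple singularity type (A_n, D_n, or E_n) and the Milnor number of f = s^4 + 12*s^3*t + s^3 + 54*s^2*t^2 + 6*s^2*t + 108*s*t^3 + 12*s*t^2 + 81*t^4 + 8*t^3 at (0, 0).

Type E_6, Milnor number mu = 6.

The Hessian of f at 0 has rank 0. Corank 2; j^3 = (s + 2*t)^3 is a perfect cube, so E-series; the 4-jet and mu = 6 give E_6.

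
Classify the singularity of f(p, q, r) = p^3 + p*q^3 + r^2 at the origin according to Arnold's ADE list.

E7

The Hessian of f at 0 has rank 1. Corank 2; j^3 = p^3 is a perfect cube, so E-series; the 4-jet and mu = 7 give E_7.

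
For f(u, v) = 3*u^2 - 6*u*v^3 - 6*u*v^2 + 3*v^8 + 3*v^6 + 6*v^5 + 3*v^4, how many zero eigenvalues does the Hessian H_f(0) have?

Hessian at 0 has rank 1.

1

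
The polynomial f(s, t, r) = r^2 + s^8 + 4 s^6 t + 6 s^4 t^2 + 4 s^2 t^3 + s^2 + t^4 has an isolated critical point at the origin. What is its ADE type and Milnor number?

Type A_{3}, Milnor number mu = 3.

The Hessian of f at 0 has rank 2. Corank 1: A-series; mu = 3 gives A_3.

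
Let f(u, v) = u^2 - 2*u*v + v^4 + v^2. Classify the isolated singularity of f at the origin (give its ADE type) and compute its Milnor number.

Type A_3, Milnor number mu = 3.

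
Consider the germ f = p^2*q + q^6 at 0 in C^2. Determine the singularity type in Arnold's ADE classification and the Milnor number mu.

Type D7, Milnor number mu = 7.

The Hessian of f at 0 has rank 0. Corank 2; j^3 = p^2*q has shape L^2 M (L != M), so D-series; mu = 7 gives D_7.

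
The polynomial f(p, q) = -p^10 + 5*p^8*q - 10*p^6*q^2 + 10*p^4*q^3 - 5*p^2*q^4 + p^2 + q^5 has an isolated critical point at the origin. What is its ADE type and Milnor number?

Type A4, Milnor number mu = 4.

The Hessian of f at 0 is [[2, 0], [0, 0]] with rank 1, so corank 1. A Groebner basis of the Jacobian ideal J(f) in C{p,q} is {q^4, p}; counting standard monomials gives mu = 4. Corank 1: A-series; mu = 4 gives A_4.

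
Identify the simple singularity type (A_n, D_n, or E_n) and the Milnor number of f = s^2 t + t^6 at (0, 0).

Type D_7, Milnor number mu = 7.

The Hessian of f at 0 has rank 0. Corank 2; j^3 = s^2*t has shape L^2 M (L != M), so D-series; mu = 7 gives D_7.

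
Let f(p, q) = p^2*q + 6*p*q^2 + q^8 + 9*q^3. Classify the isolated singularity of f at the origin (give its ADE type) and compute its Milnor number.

Type D_{9}, Milnor number mu = 9.

The Hessian of f at 0 has rank 0. Corank 2; j^3 = q*(p + 3*q)^2 has shape L^2 M (L != M), so D-series; mu = 9 gives D_9.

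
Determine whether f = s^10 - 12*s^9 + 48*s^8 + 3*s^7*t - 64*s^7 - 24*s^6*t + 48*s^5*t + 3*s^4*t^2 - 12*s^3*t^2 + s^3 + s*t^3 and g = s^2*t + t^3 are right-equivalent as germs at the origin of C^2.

No.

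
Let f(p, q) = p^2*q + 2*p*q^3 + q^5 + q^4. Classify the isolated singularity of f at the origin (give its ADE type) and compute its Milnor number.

The Hessian of f at 0 is [[0, 0], [0, 0]] with rank 0, so corank 2. A Groebner basis of the Jacobian ideal J(f) in C{p,q} is {p*q^2, p*q + q^3, p^2 - 4*p*q}; counting standard monomials gives mu = 5. Corank 2; j^3 = p^2*q has shape L^2 M (L != M), so D-series; mu = 5 gives D_5.

Type D_{5}, Milnor number mu = 5.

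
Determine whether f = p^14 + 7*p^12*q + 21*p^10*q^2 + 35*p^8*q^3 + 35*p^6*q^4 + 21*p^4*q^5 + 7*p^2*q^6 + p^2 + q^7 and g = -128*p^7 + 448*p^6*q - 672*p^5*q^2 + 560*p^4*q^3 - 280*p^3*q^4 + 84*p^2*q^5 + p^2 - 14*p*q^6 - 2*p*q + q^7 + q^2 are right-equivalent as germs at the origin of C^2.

Yes.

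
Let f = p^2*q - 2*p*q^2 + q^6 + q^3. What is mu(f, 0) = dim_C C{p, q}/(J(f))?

The Hessian of f at 0 is [[0, 0], [0, 0]] with rank 0, so corank 2. A Groebner basis of the Jacobian ideal J(f) in C{p,q} is {p^2/6 + q^5 - q^2/6, p^3 - q^3, p*q - q^2}; counting standard monomials gives mu = 7. Corank 2; j^3 = q*(p - q)^2 has shape L^2 M (L != M), so D-series; mu = 7 gives D_7.

7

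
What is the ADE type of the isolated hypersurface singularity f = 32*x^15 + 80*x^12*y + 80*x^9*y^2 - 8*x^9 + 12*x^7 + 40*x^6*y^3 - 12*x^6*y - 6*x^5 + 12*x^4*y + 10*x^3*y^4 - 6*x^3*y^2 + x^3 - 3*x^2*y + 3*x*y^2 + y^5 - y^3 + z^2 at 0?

The Hessian of f at 0 has rank 1. Corank 2; j^3 = (x - y)^3 is a perfect cube, so E-series; the 5-jet and mu = 8 give E_8.

E8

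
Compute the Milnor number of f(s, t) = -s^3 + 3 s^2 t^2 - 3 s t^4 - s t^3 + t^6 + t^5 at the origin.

7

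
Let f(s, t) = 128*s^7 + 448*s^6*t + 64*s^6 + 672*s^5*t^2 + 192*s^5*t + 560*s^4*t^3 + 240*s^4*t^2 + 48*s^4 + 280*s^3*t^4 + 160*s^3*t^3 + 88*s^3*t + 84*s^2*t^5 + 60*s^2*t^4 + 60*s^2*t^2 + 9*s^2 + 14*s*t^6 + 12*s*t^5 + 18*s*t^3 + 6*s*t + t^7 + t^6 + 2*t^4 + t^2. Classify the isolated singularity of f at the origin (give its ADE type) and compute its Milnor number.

Type A6, Milnor number mu = 6.

The Hessian of f at 0 has rank 1. Corank 1: A-series; mu = 6 gives A_6.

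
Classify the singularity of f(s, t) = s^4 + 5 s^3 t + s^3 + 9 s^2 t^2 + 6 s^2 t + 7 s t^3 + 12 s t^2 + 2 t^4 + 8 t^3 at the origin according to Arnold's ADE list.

The Hessian of f at 0 has rank 0. Corank 2; j^3 = (s + 2*t)^3 is a perfect cube, so E-series; the 4-jet and mu = 7 give E_7.

E_{7}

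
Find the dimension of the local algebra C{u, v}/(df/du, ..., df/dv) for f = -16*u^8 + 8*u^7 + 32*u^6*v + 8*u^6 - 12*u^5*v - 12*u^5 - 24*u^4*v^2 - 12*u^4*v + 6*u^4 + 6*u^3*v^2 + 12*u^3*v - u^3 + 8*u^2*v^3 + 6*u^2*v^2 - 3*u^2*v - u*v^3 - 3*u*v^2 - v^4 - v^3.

7

The Hessian of f at 0 is [[0, 0], [0, 0]] with rank 0, so corank 2. A Groebner basis of the Jacobian ideal J(f) in C{u,v} is {-3*u^2/26 - 3*u*v/13 + v^4 - v^3/26 - 3*v^2/26, u^3 - 21*u^2/26 - 21*u*v/13 + 19*v^3/26 - 21*v^2/26, u^2*v + u^2/2 + u*v - 5*v^3/6 + v^2/2, -3*u^2/13 + u*v^2 - 6*u*v/13 + 12*v^3/13 - 3*v^2/13}; counting standard monomials gives mu = 7. Corank 2; j^3 = -(u + v)^3 is a perfect cube, so E-series; the 4-jet and mu = 7 give E_7.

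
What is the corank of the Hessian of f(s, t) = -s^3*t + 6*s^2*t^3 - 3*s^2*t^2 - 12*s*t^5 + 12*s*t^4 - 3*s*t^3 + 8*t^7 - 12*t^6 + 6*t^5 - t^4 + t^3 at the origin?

2

The Hessian at 0 is [[0, 0], [0, 0]] of rank 0; hence corank 2.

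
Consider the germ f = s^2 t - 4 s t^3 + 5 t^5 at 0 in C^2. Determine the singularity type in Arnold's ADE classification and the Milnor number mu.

The Hessian of f at 0 has rank 0. Corank 2; j^3 = s^2*t has shape L^2 M (L != M), so D-series; mu = 6 gives D_6.

Type D_{6}, Milnor number mu = 6.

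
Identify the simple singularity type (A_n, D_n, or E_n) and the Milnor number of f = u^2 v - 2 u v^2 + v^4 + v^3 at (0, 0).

Type D5, Milnor number mu = 5.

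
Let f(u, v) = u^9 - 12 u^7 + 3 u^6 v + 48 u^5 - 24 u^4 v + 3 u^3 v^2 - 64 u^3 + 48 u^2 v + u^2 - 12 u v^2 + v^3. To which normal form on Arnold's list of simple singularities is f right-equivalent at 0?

A2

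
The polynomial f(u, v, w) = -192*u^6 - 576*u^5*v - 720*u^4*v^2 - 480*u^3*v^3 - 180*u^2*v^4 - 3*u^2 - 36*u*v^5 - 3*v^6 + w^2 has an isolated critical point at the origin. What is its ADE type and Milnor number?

The Hessian of f at 0 is [[-6, 0, 0], [0, 0, 0], [0, 0, 2]] with rank 2, so corank 1. A Groebner basis of the Jacobian ideal J(f) in C{u,v,w} is {v^5, u, w}; counting standard monomials gives mu = 5. Corank 1: A-series; mu = 5 gives A_5.

Type A_5, Milnor number mu = 5.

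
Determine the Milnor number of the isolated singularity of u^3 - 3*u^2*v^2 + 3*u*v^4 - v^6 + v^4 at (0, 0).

6

The Hessian of f at 0 has rank 0. Corank 2; j^3 = u^3 is a perfect cube, so E-series; the 4-jet and mu = 6 give E_6.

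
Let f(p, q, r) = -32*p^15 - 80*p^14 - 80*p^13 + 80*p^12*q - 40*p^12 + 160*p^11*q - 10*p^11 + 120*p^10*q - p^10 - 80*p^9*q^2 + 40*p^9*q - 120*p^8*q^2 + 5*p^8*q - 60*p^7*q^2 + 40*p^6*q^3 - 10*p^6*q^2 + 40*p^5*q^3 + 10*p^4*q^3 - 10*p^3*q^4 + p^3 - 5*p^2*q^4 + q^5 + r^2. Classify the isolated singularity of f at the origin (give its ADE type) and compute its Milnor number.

The Hessian of f at 0 is [[0, 0, 0], [0, 0, 0], [0, 0, 2]] with rank 1, so corank 2. A Groebner basis of the Jacobian ideal J(f) in C{p,q,r} is {q^4, p^2, r}; counting standard monomials gives mu = 8. Corank 2; j^3 = p^3 is a perfect cube, so E-series; the 5-jet and mu = 8 give E_8.

Type E_8, Milnor number mu = 8.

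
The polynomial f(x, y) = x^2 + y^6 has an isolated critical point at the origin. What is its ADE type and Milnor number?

The Hessian of f at 0 has rank 1. Corank 1: A-series; mu = 5 gives A_5.

Type A_5, Milnor number mu = 5.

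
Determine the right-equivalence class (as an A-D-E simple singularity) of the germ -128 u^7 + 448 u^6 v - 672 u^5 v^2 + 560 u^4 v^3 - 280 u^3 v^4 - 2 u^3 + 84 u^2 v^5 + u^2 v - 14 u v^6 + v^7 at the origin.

D8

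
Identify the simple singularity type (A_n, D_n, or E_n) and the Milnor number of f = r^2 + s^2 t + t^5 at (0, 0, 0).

The Hessian of f at 0 is [[0, 0, 0], [0, 0, 0], [0, 0, 2]] with rank 1, so corank 2. A Groebner basis of the Jacobian ideal J(f) in C{s,t,r} is {s^2/5 + t^4, s^3, s*t, r}; counting standard monomials gives mu = 6. Corank 2; j^3 = s^2*t has shape L^2 M (L != M), so D-series; mu = 6 gives D_6.

Type D_6, Milnor number mu = 6.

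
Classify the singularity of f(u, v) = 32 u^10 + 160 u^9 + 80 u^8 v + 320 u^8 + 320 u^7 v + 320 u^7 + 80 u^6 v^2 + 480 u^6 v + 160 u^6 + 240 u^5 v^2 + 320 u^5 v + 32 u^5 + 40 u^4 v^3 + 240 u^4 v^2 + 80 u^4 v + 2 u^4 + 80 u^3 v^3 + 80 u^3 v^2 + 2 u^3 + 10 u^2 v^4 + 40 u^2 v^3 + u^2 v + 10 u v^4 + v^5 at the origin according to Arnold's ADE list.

D_{6}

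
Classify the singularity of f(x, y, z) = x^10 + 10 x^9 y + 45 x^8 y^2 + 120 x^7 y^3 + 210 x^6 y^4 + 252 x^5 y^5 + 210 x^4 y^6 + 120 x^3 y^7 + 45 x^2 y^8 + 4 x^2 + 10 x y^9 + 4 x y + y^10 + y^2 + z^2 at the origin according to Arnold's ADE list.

A_9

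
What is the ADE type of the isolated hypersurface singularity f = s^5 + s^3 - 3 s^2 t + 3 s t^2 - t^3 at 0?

The Hessian of f at 0 is [[0, 0], [0, 0]] with rank 0, so corank 2. A Groebner basis of the Jacobian ideal J(f) in C{s,t} is {t^5, s*t^3 - 3*t^4/4, s^2 - 2*s*t + t^2}; counting standard monomials gives mu = 8. Corank 2; j^3 = (s - t)^3 is a perfect cube, so E-series; the 5-jet and mu = 8 give E_8.

E_{8}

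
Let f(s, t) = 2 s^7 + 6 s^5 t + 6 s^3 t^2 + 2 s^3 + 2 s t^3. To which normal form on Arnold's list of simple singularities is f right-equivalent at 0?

E_7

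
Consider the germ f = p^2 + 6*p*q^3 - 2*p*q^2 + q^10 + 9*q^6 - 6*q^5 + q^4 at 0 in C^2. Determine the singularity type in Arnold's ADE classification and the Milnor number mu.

The Hessian of f at 0 has rank 1. Corank 1: A-series; mu = 9 gives A_9.

Type A_{9}, Milnor number mu = 9.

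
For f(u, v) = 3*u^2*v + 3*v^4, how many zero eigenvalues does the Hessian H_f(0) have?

2

The Hessian at 0 is [[0, 0], [0, 0]] of rank 0; hence corank 2.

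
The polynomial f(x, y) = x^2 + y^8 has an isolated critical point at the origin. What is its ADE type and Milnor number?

The Hessian of f at 0 is [[2, 0], [0, 0]] with rank 1, so corank 1. A Groebner basis of the Jacobian ideal J(f) in C{x,y} is {y^7, x}; counting standard monomials gives mu = 7. Corank 1: A-series; mu = 7 gives A_7.

Type A_{7}, Milnor number mu = 7.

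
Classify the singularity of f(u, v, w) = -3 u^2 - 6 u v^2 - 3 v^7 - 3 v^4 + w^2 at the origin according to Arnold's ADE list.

The Hessian of f at 0 has rank 2. Corank 1: A-series; mu = 6 gives A_6.

A_{6}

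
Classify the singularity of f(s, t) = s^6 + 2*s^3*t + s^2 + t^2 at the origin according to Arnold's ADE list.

A_{1}

The Hessian of f at 0 is [[2, 0], [0, 2]] with rank 2, so corank 0. A Groebner basis of the Jacobian ideal J(f) in C{s,t} is {s, t}; counting standard monomials gives mu = 1. Corank 0: nondegenerate Morse point, so A_1.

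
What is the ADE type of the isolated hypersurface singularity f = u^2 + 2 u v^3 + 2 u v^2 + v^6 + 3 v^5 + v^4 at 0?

The Hessian of f at 0 is [[2, 0], [0, 0]] with rank 1, so corank 1. A Groebner basis of the Jacobian ideal J(f) in C{u,v} is {u + v^3 + v^2, u^2, u*v - u - v^2}; counting standard monomials gives mu = 4. Corank 1: A-series; mu = 4 gives A_4.

A_{4}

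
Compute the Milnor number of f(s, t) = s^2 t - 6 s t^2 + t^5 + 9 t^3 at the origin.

6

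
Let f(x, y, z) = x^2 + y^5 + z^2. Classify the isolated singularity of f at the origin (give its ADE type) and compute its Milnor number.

The Hessian of f at 0 has rank 2. Corank 1: A-series; mu = 4 gives A_4.

Type A_4, Milnor number mu = 4.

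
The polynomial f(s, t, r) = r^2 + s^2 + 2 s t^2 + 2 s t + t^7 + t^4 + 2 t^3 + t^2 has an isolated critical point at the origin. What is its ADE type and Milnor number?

The Hessian of f at 0 has rank 2. Corank 1: A-series; mu = 6 gives A_6.

Type A_{6}, Milnor number mu = 6.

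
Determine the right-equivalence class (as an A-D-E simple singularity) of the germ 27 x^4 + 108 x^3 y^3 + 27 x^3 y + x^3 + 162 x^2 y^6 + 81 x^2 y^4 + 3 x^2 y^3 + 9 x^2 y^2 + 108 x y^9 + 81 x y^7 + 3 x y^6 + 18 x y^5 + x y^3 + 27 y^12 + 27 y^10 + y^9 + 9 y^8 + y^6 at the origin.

E_{7}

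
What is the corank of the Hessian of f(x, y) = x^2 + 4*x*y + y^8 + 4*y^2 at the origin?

1

The Hessian at 0 is [[2, 4], [4, 8]] of rank 1; hence corank 1.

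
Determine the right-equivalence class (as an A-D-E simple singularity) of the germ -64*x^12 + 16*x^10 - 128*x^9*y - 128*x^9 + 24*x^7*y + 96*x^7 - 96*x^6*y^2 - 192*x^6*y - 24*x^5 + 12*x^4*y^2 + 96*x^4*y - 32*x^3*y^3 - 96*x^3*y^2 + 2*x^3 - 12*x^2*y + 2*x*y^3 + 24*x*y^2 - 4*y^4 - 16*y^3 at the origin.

E_{7}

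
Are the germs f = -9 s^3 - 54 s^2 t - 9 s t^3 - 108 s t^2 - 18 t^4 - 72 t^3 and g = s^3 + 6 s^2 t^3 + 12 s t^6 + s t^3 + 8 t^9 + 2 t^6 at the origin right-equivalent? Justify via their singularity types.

Yes.

The Hessian of f at 0 is [[0, 0], [0, 0]] with rank 0, so corank 2. A Groebner basis of the Jacobian ideal J(f) in C{s,t} is {s^3 + 6*s^2*t + 48*s^2 + 192*s*t + 192*t^2, -6*s^2 + s*t^2 - 24*s*t - 24*t^2, 3*s^2 + 12*s*t + t^3 + 12*t^2}; counting standard monomials gives mu = 7. Corank 2; j^3 = -9*(s + 2*t)^3 is a perfect cube, so E-series; the 4-jet and mu = 7 give E_7. The Hessian of g at 0 is [[0, 0], [0, 0]] with rank 0, so corank 2. A Groebner basis of the Jacobian ideal J(g) in C{s,t} is {s^3, s*t^2, 3*s^2 + t^3}; counting standard monomials gives mu = 7. Corank 2; j^3 = s^3 is a perfect cube, so E-series; the 4-jet and mu = 7 give E_7. Both have type E_7, hence right-equivalent.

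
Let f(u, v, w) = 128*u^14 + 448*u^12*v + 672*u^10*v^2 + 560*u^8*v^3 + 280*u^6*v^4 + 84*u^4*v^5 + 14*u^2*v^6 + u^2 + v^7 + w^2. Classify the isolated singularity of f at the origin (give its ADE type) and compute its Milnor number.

Type A6, Milnor number mu = 6.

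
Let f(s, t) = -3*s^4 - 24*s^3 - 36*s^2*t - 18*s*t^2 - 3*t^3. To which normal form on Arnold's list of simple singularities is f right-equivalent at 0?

E_{6}

The Hessian of f at 0 has rank 0. Corank 2; j^3 = -3*(2*s + t)^3 is a perfect cube, so E-series; the 4-jet and mu = 6 give E_6.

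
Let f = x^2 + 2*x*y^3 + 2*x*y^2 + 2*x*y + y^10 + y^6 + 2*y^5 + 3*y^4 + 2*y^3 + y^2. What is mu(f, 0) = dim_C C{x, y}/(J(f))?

9

The Hessian of f at 0 has rank 1. Corank 1: A-series; mu = 9 gives A_9.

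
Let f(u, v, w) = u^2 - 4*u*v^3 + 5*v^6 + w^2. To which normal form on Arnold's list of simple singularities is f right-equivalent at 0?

A5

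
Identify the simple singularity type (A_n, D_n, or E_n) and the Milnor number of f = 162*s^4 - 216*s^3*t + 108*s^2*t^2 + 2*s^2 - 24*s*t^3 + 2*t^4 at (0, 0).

Type A3, Milnor number mu = 3.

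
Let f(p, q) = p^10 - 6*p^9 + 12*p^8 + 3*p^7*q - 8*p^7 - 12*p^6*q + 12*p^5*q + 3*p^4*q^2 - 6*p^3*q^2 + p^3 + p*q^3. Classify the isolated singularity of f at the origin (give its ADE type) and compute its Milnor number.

The Hessian of f at 0 has rank 0. Corank 2; j^3 = p^3 is a perfect cube, so E-series; the 4-jet and mu = 7 give E_7.

Type E_{7}, Milnor number mu = 7.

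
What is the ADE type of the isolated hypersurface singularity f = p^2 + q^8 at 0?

A7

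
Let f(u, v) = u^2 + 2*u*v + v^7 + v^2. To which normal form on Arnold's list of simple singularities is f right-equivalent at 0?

The Hessian of f at 0 has rank 1. Corank 1: A-series; mu = 6 gives A_6.

A6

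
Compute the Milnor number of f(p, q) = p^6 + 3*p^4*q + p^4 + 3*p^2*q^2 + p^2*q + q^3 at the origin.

The Hessian of f at 0 has rank 0. Corank 2; j^3 = q*(p^2 + q^2) splits into three distinct lines over C (the quadratic factor has nonzero discriminant), so D_4.

4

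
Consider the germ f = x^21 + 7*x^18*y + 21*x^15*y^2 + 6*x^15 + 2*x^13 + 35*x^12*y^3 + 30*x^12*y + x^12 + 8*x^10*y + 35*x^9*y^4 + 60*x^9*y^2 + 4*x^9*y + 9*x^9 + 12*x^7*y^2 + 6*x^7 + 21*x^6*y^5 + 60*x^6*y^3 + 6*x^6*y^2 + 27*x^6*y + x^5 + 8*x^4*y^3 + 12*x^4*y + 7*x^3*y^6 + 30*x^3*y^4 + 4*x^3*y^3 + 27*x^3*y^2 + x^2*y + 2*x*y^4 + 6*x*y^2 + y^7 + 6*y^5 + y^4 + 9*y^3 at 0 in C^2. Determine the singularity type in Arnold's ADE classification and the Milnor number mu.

The Hessian of f at 0 is [[0, 0], [0, 0]] with rank 0, so corank 2. A Groebner basis of the Jacobian ideal J(f) in C{x,y} is {x^3 - 27*x^2/4 + 243*y^2/4, x^2/4 + y^3 - 9*y^2/4, x*y + 3*y^2}; counting standard monomials gives mu = 5. Corank 2; j^3 = y*(x + 3*y)^2 has shape L^2 M (L != M), so D-series; mu = 5 gives D_5.

Type D_5, Milnor number mu = 5.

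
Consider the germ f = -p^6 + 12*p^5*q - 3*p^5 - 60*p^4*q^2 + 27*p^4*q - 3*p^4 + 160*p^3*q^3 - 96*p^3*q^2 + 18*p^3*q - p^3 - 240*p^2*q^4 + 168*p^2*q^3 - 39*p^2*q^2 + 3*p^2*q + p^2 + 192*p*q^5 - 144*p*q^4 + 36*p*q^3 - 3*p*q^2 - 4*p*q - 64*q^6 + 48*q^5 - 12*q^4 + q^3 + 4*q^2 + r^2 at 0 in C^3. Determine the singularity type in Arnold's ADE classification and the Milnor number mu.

The Hessian of f at 0 has rank 2. Corank 1: A-series; mu = 2 gives A_2.

Type A_2, Milnor number mu = 2.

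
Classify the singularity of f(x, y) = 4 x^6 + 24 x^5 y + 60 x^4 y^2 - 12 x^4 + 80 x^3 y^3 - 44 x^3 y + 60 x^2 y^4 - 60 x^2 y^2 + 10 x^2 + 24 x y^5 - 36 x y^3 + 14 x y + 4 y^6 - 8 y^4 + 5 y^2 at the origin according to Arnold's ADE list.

The Hessian of f at 0 has rank 2. Corank 0: nondegenerate Morse point, so A_1.

A1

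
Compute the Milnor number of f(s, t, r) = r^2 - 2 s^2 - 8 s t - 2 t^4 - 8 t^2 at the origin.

The Hessian of f at 0 has rank 2. Corank 1: A-series; mu = 3 gives A_3.

3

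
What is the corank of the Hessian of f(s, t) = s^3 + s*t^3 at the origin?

The Hessian at 0 is [[0, 0], [0, 0]] of rank 0; hence corank 2.

2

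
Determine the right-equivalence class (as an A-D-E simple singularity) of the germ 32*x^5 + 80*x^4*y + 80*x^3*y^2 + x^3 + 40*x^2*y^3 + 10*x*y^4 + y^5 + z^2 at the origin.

E_{8}

The Hessian of f at 0 has rank 1. Corank 2; j^3 = x^3 is a perfect cube, so E-series; the 5-jet and mu = 8 give E_8.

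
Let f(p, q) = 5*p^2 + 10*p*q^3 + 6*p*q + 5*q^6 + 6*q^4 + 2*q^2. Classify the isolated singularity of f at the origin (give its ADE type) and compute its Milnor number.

The Hessian of f at 0 has rank 2. Corank 0: nondegenerate Morse point, so A_1.

Type A_{1}, Milnor number mu = 1.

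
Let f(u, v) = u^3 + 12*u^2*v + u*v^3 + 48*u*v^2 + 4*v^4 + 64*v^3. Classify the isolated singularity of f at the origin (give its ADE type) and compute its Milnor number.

Type E_7, Milnor number mu = 7.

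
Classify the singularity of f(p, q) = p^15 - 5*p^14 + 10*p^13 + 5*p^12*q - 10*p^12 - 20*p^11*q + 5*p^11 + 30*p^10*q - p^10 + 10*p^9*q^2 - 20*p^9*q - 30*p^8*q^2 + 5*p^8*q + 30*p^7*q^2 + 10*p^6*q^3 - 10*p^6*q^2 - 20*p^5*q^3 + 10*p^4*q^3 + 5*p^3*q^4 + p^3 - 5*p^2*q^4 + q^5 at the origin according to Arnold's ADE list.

E8

The Hessian of f at 0 has rank 0. Corank 2; j^3 = p^3 is a perfect cube, so E-series; the 5-jet and mu = 8 give E_8.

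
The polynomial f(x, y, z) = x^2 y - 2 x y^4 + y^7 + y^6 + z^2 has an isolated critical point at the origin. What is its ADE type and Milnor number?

Type D_7, Milnor number mu = 7.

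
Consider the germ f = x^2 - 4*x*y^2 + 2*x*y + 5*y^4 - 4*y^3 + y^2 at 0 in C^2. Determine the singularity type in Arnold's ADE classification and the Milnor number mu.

The Hessian of f at 0 has rank 1. Corank 1: A-series; mu = 3 gives A_3.

Type A3, Milnor number mu = 3.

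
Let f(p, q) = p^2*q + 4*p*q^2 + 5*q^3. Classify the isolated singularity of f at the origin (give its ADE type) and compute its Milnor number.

The Hessian of f at 0 is [[0, 0], [0, 0]] with rank 0, so corank 2. A Groebner basis of the Jacobian ideal J(f) in C{p,q} is {q^3, p^2 - q^2, p*q + 2*q^2}; counting standard monomials gives mu = 4. Corank 2; j^3 = q*(p^2 + 4*p*q + 5*q^2) splits into three distinct lines over C (the quadratic factor has nonzero discriminant), so D_4.

Type D4, Milnor number mu = 4.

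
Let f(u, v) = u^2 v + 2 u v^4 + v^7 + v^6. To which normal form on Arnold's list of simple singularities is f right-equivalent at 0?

The Hessian of f at 0 is [[0, 0], [0, 0]] with rank 0, so corank 2. A Groebner basis of the Jacobian ideal J(f) in C{u,v} is {u*v + v^4, u^3, u^2*v, -u^2/6 + u*v^2}; counting standard monomials gives mu = 7. Corank 2; j^3 = u^2*v has shape L^2 M (L != M), so D-series; mu = 7 gives D_7.

D7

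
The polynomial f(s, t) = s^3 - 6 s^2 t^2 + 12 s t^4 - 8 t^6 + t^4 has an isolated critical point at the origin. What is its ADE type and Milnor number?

The Hessian of f at 0 is [[0, 0], [0, 0]] with rank 0, so corank 2. A Groebner basis of the Jacobian ideal J(f) in C{s,t} is {s^3, s^2*t, -s^2/4 + s*t^2, t^3}; counting standard monomials gives mu = 6. Corank 2; j^3 = s^3 is a perfect cube, so E-series; the 4-jet and mu = 6 give E_6.

Type E_{6}, Milnor number mu = 6.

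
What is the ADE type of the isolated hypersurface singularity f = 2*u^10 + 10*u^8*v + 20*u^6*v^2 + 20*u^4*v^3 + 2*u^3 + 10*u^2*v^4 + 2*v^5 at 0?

E_{8}

The Hessian of f at 0 has rank 0. Corank 2; j^3 = 2*u^3 is a perfect cube, so E-series; the 5-jet and mu = 8 give E_8.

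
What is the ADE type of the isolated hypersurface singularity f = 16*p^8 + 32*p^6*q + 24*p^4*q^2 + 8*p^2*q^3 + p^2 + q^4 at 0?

A_{3}

The Hessian of f at 0 has rank 1. Corank 1: A-series; mu = 3 gives A_3.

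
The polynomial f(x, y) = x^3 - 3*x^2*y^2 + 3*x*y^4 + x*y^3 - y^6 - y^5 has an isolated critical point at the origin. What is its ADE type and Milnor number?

Type E7, Milnor number mu = 7.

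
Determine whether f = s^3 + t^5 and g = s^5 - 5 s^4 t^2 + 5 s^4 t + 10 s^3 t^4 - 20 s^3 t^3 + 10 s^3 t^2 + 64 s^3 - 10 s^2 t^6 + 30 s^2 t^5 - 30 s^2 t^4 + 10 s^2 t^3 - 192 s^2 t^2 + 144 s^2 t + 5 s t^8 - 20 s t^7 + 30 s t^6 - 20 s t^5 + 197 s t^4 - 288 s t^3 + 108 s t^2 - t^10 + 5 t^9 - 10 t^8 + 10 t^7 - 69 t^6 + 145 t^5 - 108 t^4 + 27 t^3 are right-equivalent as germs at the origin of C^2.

The Hessian of f at 0 has rank 0. Corank 2; j^3 = s^3 is a perfect cube, so E-series; the 5-jet and mu = 8 give E_8. The Hessian of g at 0 has rank 0. Corank 2; j^3 = (4*s + 3*t)^3 is a perfect cube, so E-series; the 5-jet and mu = 8 give E_8. Both have type E_8, hence right-equivalent.

Yes.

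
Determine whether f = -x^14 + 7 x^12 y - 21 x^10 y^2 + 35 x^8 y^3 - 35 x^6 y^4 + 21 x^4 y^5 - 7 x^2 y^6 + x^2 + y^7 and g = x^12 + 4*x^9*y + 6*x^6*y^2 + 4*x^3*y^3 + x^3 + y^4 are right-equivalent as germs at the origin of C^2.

No.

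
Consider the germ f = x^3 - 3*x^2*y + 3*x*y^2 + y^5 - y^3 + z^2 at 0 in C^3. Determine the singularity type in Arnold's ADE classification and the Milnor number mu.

The Hessian of f at 0 is [[0, 0, 0], [0, 0, 0], [0, 0, 2]] with rank 1, so corank 2. A Groebner basis of the Jacobian ideal J(f) in C{x,y,z} is {y^4, x^2 - 2*x*y + y^2, z}; counting standard monomials gives mu = 8. Corank 2; j^3 = (x - y)^3 is a perfect cube, so E-series; the 5-jet and mu = 8 give E_8.

Type E8, Milnor number mu = 8.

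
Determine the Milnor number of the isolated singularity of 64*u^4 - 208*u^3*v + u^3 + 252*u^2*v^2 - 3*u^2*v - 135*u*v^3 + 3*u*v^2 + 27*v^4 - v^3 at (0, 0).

7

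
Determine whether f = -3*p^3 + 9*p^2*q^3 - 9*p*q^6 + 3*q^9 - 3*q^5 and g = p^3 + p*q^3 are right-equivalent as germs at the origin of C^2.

The Hessian of f at 0 has rank 0. Corank 2; j^3 = -3*p^3 is a perfect cube, so E-series; the 5-jet and mu = 8 give E_8. The Hessian of g at 0 has rank 0. Corank 2; j^3 = p^3 is a perfect cube, so E-series; the 4-jet and mu = 7 give E_7. f is E_8 but g is E_7, hence not right-equivalent.

No.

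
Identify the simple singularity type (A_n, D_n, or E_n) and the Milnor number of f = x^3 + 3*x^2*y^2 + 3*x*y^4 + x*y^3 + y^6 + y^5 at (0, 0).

Type E7, Milnor number mu = 7.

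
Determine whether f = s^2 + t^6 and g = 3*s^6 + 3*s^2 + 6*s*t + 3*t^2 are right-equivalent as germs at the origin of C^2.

The Hessian of f at 0 has rank 1. Corank 1: A-series; mu = 5 gives A_5. The Hessian of g at 0 has rank 1. Corank 1: A-series; mu = 5 gives A_5. Both have type A_5, hence right-equivalent.

Yes.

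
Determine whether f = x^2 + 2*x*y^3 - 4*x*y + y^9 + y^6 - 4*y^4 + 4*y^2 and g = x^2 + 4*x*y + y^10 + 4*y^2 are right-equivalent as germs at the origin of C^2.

No.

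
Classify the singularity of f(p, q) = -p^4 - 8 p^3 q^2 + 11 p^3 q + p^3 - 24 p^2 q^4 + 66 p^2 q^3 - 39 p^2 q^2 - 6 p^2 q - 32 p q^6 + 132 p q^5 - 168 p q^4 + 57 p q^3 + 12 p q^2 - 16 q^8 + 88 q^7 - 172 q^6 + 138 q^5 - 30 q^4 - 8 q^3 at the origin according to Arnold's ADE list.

The Hessian of f at 0 is [[0, 0], [0, 0]] with rank 0, so corank 2. A Groebner basis of the Jacobian ideal J(f) in C{p,q} is {-3*p^2/19 + 12*p*q/19 + q^4 - q^3/19 - 12*q^2/19, p^3 + 102*p^2/19 - 408*p*q/19 - 118*q^3/19 + 408*q^2/19, p^2*q + 33*p^2/19 - 132*p*q/19 - 65*q^3/19 + 132*q^2/19, 8*p^2/19 + p*q^2 - 32*p*q/19 - 106*q^3/57 + 32*q^2/19}; counting standard monomials gives mu = 7. Corank 2; j^3 = (p - 2*q)^3 is a perfect cube, so E-series; the 4-jet and mu = 7 give E_7.

E_7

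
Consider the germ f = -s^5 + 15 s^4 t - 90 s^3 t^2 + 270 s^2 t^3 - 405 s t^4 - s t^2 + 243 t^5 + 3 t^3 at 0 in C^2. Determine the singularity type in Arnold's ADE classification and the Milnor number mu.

Type D_6, Milnor number mu = 6.

The Hessian of f at 0 has rank 0. Corank 2; j^3 = -t^2*(s - 3*t) has shape L^2 M (L != M), so D-series; mu = 6 gives D_6.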